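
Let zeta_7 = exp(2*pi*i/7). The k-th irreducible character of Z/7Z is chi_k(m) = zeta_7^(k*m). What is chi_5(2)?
chi_5(2) = zeta_7^10 = exp(6*I*pi/7)

Justification: chi_5(2) = zeta_7^(5*2) = zeta_7^10. Since zeta_7^7 = 1, this equals zeta_7^3 = exp(2*pi*i*3/7) = exp(6*I*pi/7).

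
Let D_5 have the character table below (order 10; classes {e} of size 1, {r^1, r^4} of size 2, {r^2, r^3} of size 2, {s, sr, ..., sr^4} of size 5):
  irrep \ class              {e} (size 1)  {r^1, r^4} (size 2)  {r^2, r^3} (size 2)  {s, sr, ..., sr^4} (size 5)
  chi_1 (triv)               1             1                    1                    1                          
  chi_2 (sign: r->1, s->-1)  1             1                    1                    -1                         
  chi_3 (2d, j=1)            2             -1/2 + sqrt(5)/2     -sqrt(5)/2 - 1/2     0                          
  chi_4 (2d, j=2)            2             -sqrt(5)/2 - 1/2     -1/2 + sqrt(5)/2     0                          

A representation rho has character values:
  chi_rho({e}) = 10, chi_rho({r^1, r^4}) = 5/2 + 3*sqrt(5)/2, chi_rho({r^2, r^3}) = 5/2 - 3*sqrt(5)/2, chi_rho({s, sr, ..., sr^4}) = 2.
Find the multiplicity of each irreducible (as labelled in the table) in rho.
Multiplicities: chi_1: 3, chi_2: 1, chi_3: 3, chi_4: 0.

Derivation: Use <chi_rho, chi> = (1/|G|) sum_C |C| * chi_rho(C) * conj(chi(C)) with |G| = 10 for each irreducible chi in the table:
  <chi_rho, chi_1> = (1/10)[1*(10)*conj(1) + 2*(5/2 + 3*sqrt(5)/2)*conj(1) + 2*(5/2 - 3*sqrt(5)/2)*conj(1) + 5*(2)*conj(1)]
      = (1/10)[(10) + (5 + 3*sqrt(5)) + (5 - 3*sqrt(5)) + (10)] = 30/10 = 3
  <chi_rho, chi_2> = (1/10)[1*(10)*conj(1) + 2*(5/2 + 3*sqrt(5)/2)*conj(1) + 2*(5/2 - 3*sqrt(5)/2)*conj(1) + 5*(2)*conj(-1)]
      = (1/10)[(10) + (5 + 3*sqrt(5)) + (5 - 3*sqrt(5)) + (-10)] = 10/10 = 1
  <chi_rho, chi_3> = (1/10)[1*(10)*conj(2) + 2*(5/2 + 3*sqrt(5)/2)*conj(-1/2 + sqrt(5)/2) + 2*(5/2 - 3*sqrt(5)/2)*conj(-sqrt(5)/2 - 1/2) + 5*(2)*conj(0)]
      = (1/10)[(20) + (sqrt(5) + 5) + (5 - sqrt(5)) + (0)] = 30/10 = 3
  <chi_rho, chi_4> = (1/10)[1*(10)*conj(2) + 2*(5/2 + 3*sqrt(5)/2)*conj(-sqrt(5)/2 - 1/2) + 2*(5/2 - 3*sqrt(5)/2)*conj(-1/2 + sqrt(5)/2) + 5*(2)*conj(0)]
      = (1/10)[(20) + (-10 - 4*sqrt(5)) + (-10 + 4*sqrt(5)) + (0)] = 0/10 = 0
Dimension check: dim(rho) = sum (mult * dim) = 3*1 + 1*1 + 3*2 + 0*2 = 10 = chi_rho(e) = 10.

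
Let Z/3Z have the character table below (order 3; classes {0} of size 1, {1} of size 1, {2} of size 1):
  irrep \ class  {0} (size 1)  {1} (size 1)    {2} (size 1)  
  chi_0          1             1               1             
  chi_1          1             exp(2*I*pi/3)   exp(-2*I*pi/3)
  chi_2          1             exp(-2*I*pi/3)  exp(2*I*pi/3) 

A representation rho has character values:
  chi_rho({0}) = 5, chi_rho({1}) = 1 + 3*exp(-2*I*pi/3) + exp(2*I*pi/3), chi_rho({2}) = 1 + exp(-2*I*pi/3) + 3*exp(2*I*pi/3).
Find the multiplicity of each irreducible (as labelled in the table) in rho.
Multiplicities: chi_0: 1, chi_1: 1, chi_2: 3.

Proof sketch: Use <chi_rho, chi> = (1/|G|) sum_C |C| * chi_rho(C) * conj(chi(C)) with |G| = 3 for each irreducible chi in the table:
  <chi_rho, chi_0> = (1/3)[1*(5)*conj(1) + 1*(1 + 3*exp(-2*I*pi/3) + exp(2*I*pi/3))*conj(1) + 1*(1 + exp(-2*I*pi/3) + 3*exp(2*I*pi/3))*conj(1)]
      = (1/3)[(5) + (1 + 3*exp(-2*I*pi/3) + exp(2*I*pi/3)) + (1 + exp(-2*I*pi/3) + 3*exp(2*I*pi/3))] = 3/3 = 1
  <chi_rho, chi_1> = (1/3)[1*(5)*conj(1) + 1*(1 + 3*exp(-2*I*pi/3) + exp(2*I*pi/3))*conj(exp(2*I*pi/3)) + 1*(1 + exp(-2*I*pi/3) + 3*exp(2*I*pi/3))*conj(exp(-2*I*pi/3))]
      = (1/3)[(5) + (1 + exp(-2*I*pi/3) + 3*exp(2*I*pi/3)) + (1 + 3*exp(-2*I*pi/3) + exp(2*I*pi/3))] = 3/3 = 1
  <chi_rho, chi_2> = (1/3)[1*(5)*conj(1) + 1*(1 + 3*exp(-2*I*pi/3) + exp(2*I*pi/3))*conj(exp(-2*I*pi/3)) + 1*(1 + exp(-2*I*pi/3) + 3*exp(2*I*pi/3))*conj(exp(2*I*pi/3))]
      = (1/3)[(5) + (2) + (2)] = 9/3 = 3
(Exp terms are combined using exp(i*s)*conj(exp(i*t)) = exp(i*(s-t)), and sums of them are collapsed using the identity that for every m > 1 the m distinct m-th roots of unity sum to 0, e.g. 1 + exp(2*I*pi/3) + exp(-2*I*pi/3) = 0.)
Dimension check: dim(rho) = sum (mult * dim) = 1*1 + 1*1 + 3*1 = 5 = chi_rho(e) = 5.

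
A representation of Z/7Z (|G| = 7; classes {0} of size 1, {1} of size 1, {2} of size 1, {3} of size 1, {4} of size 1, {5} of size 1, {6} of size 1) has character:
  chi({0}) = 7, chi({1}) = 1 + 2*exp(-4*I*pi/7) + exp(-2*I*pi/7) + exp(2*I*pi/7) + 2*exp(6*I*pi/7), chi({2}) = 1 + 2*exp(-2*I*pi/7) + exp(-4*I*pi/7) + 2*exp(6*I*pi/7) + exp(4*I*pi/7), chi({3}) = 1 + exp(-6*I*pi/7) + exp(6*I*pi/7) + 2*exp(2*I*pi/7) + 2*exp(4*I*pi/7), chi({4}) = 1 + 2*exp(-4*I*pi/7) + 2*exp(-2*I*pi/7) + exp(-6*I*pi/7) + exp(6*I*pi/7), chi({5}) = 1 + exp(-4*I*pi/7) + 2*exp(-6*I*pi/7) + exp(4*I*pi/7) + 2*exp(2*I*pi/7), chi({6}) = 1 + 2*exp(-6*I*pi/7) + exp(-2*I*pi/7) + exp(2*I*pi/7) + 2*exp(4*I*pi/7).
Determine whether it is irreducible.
Not irreducible (reducible): <chi, chi> = 11 > 1.

Derivation: <chi, chi> = (1/|G|) sum_C |C| * |chi(C)|^2 = (1/7)[1*|7|^2 + 1*|1 + 2*exp(-4*I*pi/7) + exp(-2*I*pi/7) + exp(2*I*pi/7) + 2*exp(6*I*pi/7)|^2 + 1*|1 + 2*exp(-2*I*pi/7) + exp(-4*I*pi/7) + 2*exp(6*I*pi/7) + exp(4*I*pi/7)|^2 + 1*|1 + exp(-6*I*pi/7) + exp(6*I*pi/7) + 2*exp(2*I*pi/7) + 2*exp(4*I*pi/7)|^2 + 1*|1 + 2*exp(-4*I*pi/7) + 2*exp(-2*I*pi/7) + exp(-6*I*pi/7) + exp(6*I*pi/7)|^2 + 1*|1 + exp(-4*I*pi/7) + 2*exp(-6*I*pi/7) + exp(4*I*pi/7) + 2*exp(2*I*pi/7)|^2 + 1*|1 + 2*exp(-6*I*pi/7) + exp(-2*I*pi/7) + exp(2*I*pi/7) + 2*exp(4*I*pi/7)|^2]
  = (1/7)[(49) + (11 + 9*exp(-4*I*pi/7) + 4*exp(-2*I*pi/7) + 6*exp(-6*I*pi/7) + 6*exp(6*I*pi/7) + 4*exp(2*I*pi/7) + 9*exp(4*I*pi/7)) + (11 + 6*exp(-2*I*pi/7) + 9*exp(-6*I*pi/7) + 4*exp(-4*I*pi/7) + 4*exp(4*I*pi/7) + 9*exp(6*I*pi/7) + 6*exp(2*I*pi/7)) + (11 + 9*exp(-2*I*pi/7) + 6*exp(-4*I*pi/7) + 4*exp(-6*I*pi/7) + 4*exp(6*I*pi/7) + 6*exp(4*I*pi/7) + 9*exp(2*I*pi/7)) + (11 + 9*exp(-2*I*pi/7) + 6*exp(-4*I*pi/7) + 4*exp(-6*I*pi/7) + 4*exp(6*I*pi/7) + 6*exp(4*I*pi/7) + 9*exp(2*I*pi/7)) + (11 + 6*exp(-2*I*pi/7) + 9*exp(-6*I*pi/7) + 4*exp(-4*I*pi/7) + 4*exp(4*I*pi/7) + 9*exp(6*I*pi/7) + 6*exp(2*I*pi/7)) + (11 + 9*exp(-4*I*pi/7) + 4*exp(-2*I*pi/7) + 6*exp(-6*I*pi/7) + 6*exp(6*I*pi/7) + 4*exp(2*I*pi/7) + 9*exp(4*I*pi/7))] = 77/7 = 11.
(Exp terms are combined using exp(i*s)*conj(exp(i*t)) = exp(i*(s-t)), and sums of them are collapsed using the identity that for every m > 1 the m distinct m-th roots of unity sum to 0, e.g. 1 + exp(2*I*pi/3) + exp(-2*I*pi/3) = 0.)
A character is irreducible iff <chi, chi> = 1, so this representation is reducible.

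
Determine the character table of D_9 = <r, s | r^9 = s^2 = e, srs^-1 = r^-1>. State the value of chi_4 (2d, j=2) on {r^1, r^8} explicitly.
Conjugacy classes: {e} of size 1, {r^1, r^8} of size 2, {r^2, r^7} of size 2, {r^3, r^6} of size 2, {r^4, r^5} of size 2, {s, sr, ..., sr^8} of size 9.
Character table:
  irrep \ class              {e} (size 1)  {r^1, r^8} (size 2)  {r^2, r^7} (size 2)  {r^3, r^6} (size 2)  {r^4, r^5} (size 2)  {s, sr, ..., sr^8} (size 9)
  chi_1 (triv)               1             1                    1                    1                    1                    1                          
  chi_2 (sign: r->1, s->-1)  1             1                    1                    1                    1                    -1                         
  chi_3 (2d, j=1)            2             2*cos(2*pi/9)        2*cos(4*pi/9)        -1                   -2*cos(pi/9)         0                          
  chi_4 (2d, j=2)            2             2*cos(4*pi/9)        -2*cos(pi/9)         -1                   2*cos(2*pi/9)        0                          
  chi_5 (2d, j=3)            2             -1                   -1                   2                    -1                   0                          
  chi_6 (2d, j=4)            2             -2*cos(pi/9)         2*cos(2*pi/9)        -1                   2*cos(4*pi/9)        0                          

Spot check: chi_4 (2d, j=2) on {r^1, r^8} = 2*cos(4*pi/9).

Derivation: D_9 has order 2*9 = 18 with 6 conjugacy classes, hence 6 irreducibles. Sum of squared dims 1 + 1 + 4 + 4 + 4 + 4 = 18 = |G|. Linear characters come from the abelianisation; the 2-dimensional irreps have character r^k -> 2*cos(2*pi*j*k/9), reflections -> 0.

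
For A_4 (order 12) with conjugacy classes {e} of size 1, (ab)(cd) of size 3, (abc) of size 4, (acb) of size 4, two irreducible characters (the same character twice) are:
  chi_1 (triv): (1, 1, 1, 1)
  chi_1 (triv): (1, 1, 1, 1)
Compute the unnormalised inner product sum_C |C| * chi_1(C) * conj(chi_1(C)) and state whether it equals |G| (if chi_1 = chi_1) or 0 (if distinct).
Sum = 12 = |G| = 12; so <chi_1, chi_1> = 1 (norm-1 confirms irreducibility).

Details: Compute term by term over conjugacy classes (|C| * chi_1(C) * conj(chi_1(C))):
  1*(1)*conj(1) + 3*(1)*conj(1) + 4*(1)*conj(1) + 4*(1)*conj(1)
  = (1) + (3) + (4) + (4)
  = 12.
(Exp terms are combined using exp(i*s)*conj(exp(i*t)) = exp(i*(s-t)), and sums of them are collapsed using the identity that for every m > 1 the m distinct m-th roots of unity sum to 0, e.g. 1 + exp(2*I*pi/3) + exp(-2*I*pi/3) = 0.)
Dividing by |G| = 12 gives 12/12 = 1, matching the row-orthogonality relation <chi_1, chi_1> = [chi_1 = chi_1].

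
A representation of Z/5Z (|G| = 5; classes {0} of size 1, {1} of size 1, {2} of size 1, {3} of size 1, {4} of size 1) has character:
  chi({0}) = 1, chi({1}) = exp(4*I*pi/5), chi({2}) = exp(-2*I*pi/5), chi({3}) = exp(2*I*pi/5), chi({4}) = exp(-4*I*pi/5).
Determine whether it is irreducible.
Irreducible: <chi, chi> = 1.

Derivation: <chi, chi> = (1/|G|) sum_C |C| * |chi(C)|^2 = (1/5)[1*|1|^2 + 1*|exp(4*I*pi/5)|^2 + 1*|exp(-2*I*pi/5)|^2 + 1*|exp(2*I*pi/5)|^2 + 1*|exp(-4*I*pi/5)|^2]
  = (1/5)[(1) + (1) + (1) + (1) + (1)] = 5/5 = 1.
(Exp terms are combined using exp(i*s)*conj(exp(i*t)) = exp(i*(s-t)), and sums of them are collapsed using the identity that for every m > 1 the m distinct m-th roots of unity sum to 0, e.g. 1 + exp(2*I*pi/3) + exp(-2*I*pi/3) = 0.)
A character is irreducible iff <chi, chi> = 1, so this representation is irreducible.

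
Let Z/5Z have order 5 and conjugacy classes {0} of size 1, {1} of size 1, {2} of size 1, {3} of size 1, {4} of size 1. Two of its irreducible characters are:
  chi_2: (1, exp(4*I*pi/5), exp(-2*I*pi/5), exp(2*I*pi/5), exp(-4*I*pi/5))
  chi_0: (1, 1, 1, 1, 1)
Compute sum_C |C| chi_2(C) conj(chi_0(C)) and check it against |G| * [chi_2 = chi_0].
Sum = 0; so <chi_2, chi_0> = 0 (distinct irreducibles are orthogonal).

Explanation: Compute term by term over conjugacy classes (|C| * chi_2(C) * conj(chi_0(C))):
  1*(1)*conj(1) + 1*(exp(4*I*pi/5))*conj(1) + 1*(exp(-2*I*pi/5))*conj(1) + 1*(exp(2*I*pi/5))*conj(1) + 1*(exp(-4*I*pi/5))*conj(1)
  = (1) + (exp(4*I*pi/5)) + (exp(-2*I*pi/5)) + (exp(2*I*pi/5)) + (exp(-4*I*pi/5))
  = 0.
(Exp terms are combined using exp(i*s)*conj(exp(i*t)) = exp(i*(s-t)), and sums of them are collapsed using the identity that for every m > 1 the m distinct m-th roots of unity sum to 0, e.g. 1 + exp(2*I*pi/3) + exp(-2*I*pi/3) = 0.)
Dividing by |G| = 5 gives 0/5 = 0, matching the row-orthogonality relation <chi_2, chi_0> = [chi_2 = chi_0].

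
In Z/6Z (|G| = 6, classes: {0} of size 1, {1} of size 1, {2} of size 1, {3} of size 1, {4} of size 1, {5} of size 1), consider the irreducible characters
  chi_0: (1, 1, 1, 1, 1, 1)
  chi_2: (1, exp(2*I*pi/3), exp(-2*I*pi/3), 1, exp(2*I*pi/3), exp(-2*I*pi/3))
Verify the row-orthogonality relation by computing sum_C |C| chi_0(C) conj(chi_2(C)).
Sum = 0; so <chi_0, chi_2> = 0 (distinct irreducibles are orthogonal).

Proof sketch: Compute term by term over conjugacy classes (|C| * chi_0(C) * conj(chi_2(C))):
  1*(1)*conj(1) + 1*(1)*conj(exp(2*I*pi/3)) + 1*(1)*conj(exp(-2*I*pi/3)) + 1*(1)*conj(1) + 1*(1)*conj(exp(2*I*pi/3)) + 1*(1)*conj(exp(-2*I*pi/3))
  = (1) + (exp(-2*I*pi/3)) + (exp(2*I*pi/3)) + (1) + (exp(-2*I*pi/3)) + (exp(2*I*pi/3))
  = 0.
(Exp terms are combined using exp(i*s)*conj(exp(i*t)) = exp(i*(s-t)), and sums of them are collapsed using the identity that for every m > 1 the m distinct m-th roots of unity sum to 0, e.g. 1 + exp(2*I*pi/3) + exp(-2*I*pi/3) = 0.)
Dividing by |G| = 6 gives 0/6 = 0, matching the row-orthogonality relation <chi_0, chi_2> = [chi_0 = chi_2].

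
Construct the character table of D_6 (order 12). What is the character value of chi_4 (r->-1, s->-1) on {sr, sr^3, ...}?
Conjugacy classes: {e} of size 1, {r^3} of size 1, {r^1, r^5} of size 2, {r^2, r^4} of size 2, {s, sr^2, ...} of size 3, {sr, sr^3, ...} of size 3.
Character table:
  irrep \ class              {e} (size 1)  {r^3} (size 1)  {r^1, r^5} (size 2)  {r^2, r^4} (size 2)  {s, sr^2, ...} (size 3)  {sr, sr^3, ...} (size 3)
  chi_1 (triv)               1             1               1                    1                    1                        1                       
  chi_2 (sign: r->1, s->-1)  1             1               1                    1                    -1                       -1                      
  chi_3 (r->-1, s->1)        1             -1              -1                   1                    1                        -1                      
  chi_4 (r->-1, s->-1)       1             -1              -1                   1                    -1                       1                       
  chi_5 (2d, j=1)            2             -2              1                    -1                   0                        0                       
  chi_6 (2d, j=2)            2             2               -1                   -1                   0                        0                       

Spot check: chi_4 (r->-1, s->-1) on {sr, sr^3, ...} = 1.

D_6 has order 2*6 = 12 with 6 conjugacy classes, hence 6 irreducibles. Sum of squared dims 1 + 1 + 1 + 1 + 4 + 4 = 12 = |G|. Linear characters come from the abelianisation; the 2-dimensional irreps have character r^k -> 2*cos(2*pi*j*k/6), reflections -> 0.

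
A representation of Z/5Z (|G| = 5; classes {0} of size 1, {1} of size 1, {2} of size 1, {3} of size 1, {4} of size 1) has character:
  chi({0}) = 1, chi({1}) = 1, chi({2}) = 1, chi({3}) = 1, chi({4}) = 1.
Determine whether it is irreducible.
Irreducible: <chi, chi> = 1.

Why: <chi, chi> = (1/|G|) sum_C |C| * |chi(C)|^2 = (1/5)[1*|1|^2 + 1*|1|^2 + 1*|1|^2 + 1*|1|^2 + 1*|1|^2]
  = (1/5)[(1) + (1) + (1) + (1) + (1)] = 5/5 = 1.
(Exp terms are combined using exp(i*s)*conj(exp(i*t)) = exp(i*(s-t)), and sums of them are collapsed using the identity that for every m > 1 the m distinct m-th roots of unity sum to 0, e.g. 1 + exp(2*I*pi/3) + exp(-2*I*pi/3) = 0.)
A character is irreducible iff <chi, chi> = 1, so this representation is irreducible.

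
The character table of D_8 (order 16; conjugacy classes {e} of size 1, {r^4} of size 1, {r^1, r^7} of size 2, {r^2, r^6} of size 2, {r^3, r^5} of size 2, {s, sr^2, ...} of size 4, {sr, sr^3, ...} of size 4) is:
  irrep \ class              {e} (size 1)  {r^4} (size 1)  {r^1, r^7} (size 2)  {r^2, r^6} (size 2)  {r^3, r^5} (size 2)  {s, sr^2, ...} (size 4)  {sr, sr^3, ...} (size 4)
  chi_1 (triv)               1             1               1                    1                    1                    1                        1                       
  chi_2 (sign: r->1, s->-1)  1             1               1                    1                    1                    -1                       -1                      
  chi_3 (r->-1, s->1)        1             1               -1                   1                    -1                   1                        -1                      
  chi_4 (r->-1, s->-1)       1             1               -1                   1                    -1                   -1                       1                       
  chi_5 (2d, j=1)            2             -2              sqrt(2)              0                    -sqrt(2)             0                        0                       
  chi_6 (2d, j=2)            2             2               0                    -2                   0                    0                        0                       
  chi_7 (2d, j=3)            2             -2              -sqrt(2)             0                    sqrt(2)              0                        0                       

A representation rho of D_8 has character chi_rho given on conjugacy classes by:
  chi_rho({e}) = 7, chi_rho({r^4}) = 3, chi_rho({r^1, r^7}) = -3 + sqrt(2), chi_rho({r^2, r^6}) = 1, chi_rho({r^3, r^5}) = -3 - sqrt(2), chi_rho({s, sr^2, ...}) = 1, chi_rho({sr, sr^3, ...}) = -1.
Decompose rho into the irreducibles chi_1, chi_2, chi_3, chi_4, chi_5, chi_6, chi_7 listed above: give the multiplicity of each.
Multiplicities: chi_1: 0, chi_2: 0, chi_3: 2, chi_4: 1, chi_5: 1, chi_6: 1, chi_7: 0.

Justification: Use <chi_rho, chi> = (1/|G|) sum_C |C| * chi_rho(C) * conj(chi(C)) with |G| = 16 for each irreducible chi in the table:
  <chi_rho, chi_1> = (1/16)[1*(7)*conj(1) + 1*(3)*conj(1) + 2*(-3 + sqrt(2))*conj(1) + 2*(1)*conj(1) + 2*(-3 - sqrt(2))*conj(1) + 4*(1)*conj(1) + 4*(-1)*conj(1)]
      = (1/16)[(7) + (3) + (-6 + 2*sqrt(2)) + (2) + (-6 - 2*sqrt(2)) + (4) + (-4)] = 0/16 = 0
  <chi_rho, chi_2> = (1/16)[1*(7)*conj(1) + 1*(3)*conj(1) + 2*(-3 + sqrt(2))*conj(1) + 2*(1)*conj(1) + 2*(-3 - sqrt(2))*conj(1) + 4*(1)*conj(-1) + 4*(-1)*conj(-1)]
      = (1/16)[(7) + (3) + (-6 + 2*sqrt(2)) + (2) + (-6 - 2*sqrt(2)) + (-4) + (4)] = 0/16 = 0
  <chi_rho, chi_3> = (1/16)[1*(7)*conj(1) + 1*(3)*conj(1) + 2*(-3 + sqrt(2))*conj(-1) + 2*(1)*conj(1) + 2*(-3 - sqrt(2))*conj(-1) + 4*(1)*conj(1) + 4*(-1)*conj(-1)]
      = (1/16)[(7) + (3) + (6 - 2*sqrt(2)) + (2) + (2*sqrt(2) + 6) + (4) + (4)] = 32/16 = 2
  <chi_rho, chi_4> = (1/16)[1*(7)*conj(1) + 1*(3)*conj(1) + 2*(-3 + sqrt(2))*conj(-1) + 2*(1)*conj(1) + 2*(-3 - sqrt(2))*conj(-1) + 4*(1)*conj(-1) + 4*(-1)*conj(1)]
      = (1/16)[(7) + (3) + (6 - 2*sqrt(2)) + (2) + (2*sqrt(2) + 6) + (-4) + (-4)] = 16/16 = 1
  <chi_rho, chi_5> = (1/16)[1*(7)*conj(2) + 1*(3)*conj(-2) + 2*(-3 + sqrt(2))*conj(sqrt(2)) + 2*(1)*conj(0) + 2*(-3 - sqrt(2))*conj(-sqrt(2)) + 4*(1)*conj(0) + 4*(-1)*conj(0)]
      = (1/16)[(14) + (-6) + (4 - 6*sqrt(2)) + (0) + (4 + 6*sqrt(2)) + (0) + (0)] = 16/16 = 1
  <chi_rho, chi_6> = (1/16)[1*(7)*conj(2) + 1*(3)*conj(2) + 2*(-3 + sqrt(2))*conj(0) + 2*(1)*conj(-2) + 2*(-3 - sqrt(2))*conj(0) + 4*(1)*conj(0) + 4*(-1)*conj(0)]
      = (1/16)[(14) + (6) + (0) + (-4) + (0) + (0) + (0)] = 16/16 = 1
  <chi_rho, chi_7> = (1/16)[1*(7)*conj(2) + 1*(3)*conj(-2) + 2*(-3 + sqrt(2))*conj(-sqrt(2)) + 2*(1)*conj(0) + 2*(-3 - sqrt(2))*conj(sqrt(2)) + 4*(1)*conj(0) + 4*(-1)*conj(0)]
      = (1/16)[(14) + (-6) + (-4 + 6*sqrt(2)) + (0) + (-6*sqrt(2) - 4) + (0) + (0)] = 0/16 = 0
Dimension check: dim(rho) = sum (mult * dim) = 0*1 + 0*1 + 2*1 + 1*1 + 1*2 + 1*2 + 0*2 = 7 = chi_rho(e) = 7.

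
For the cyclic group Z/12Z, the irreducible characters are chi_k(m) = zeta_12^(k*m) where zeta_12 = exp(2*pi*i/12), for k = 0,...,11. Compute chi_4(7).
chi_4(7) = zeta_12^28 = exp(2*I*pi/3)

Solution. chi_4(7) = zeta_12^(4*7) = zeta_12^28. Since zeta_12^12 = 1, this equals zeta_12^4 = exp(2*pi*i*4/12) = exp(2*I*pi/3).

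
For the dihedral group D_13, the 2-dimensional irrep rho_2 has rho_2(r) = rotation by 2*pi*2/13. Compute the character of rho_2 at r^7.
chi_{rho_2}(r^7) = 2*cos(2*pi*2*7/13) = 2*cos(28*pi/13)

Proof sketch: rho_2(r^7) is rotation by angle 2*pi*2*7/13, whose trace is 2*cos(2*pi*2*7/13) = 2*cos(28*pi/13).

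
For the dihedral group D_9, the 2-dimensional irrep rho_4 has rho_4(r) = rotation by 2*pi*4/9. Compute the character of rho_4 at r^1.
chi_{rho_4}(r^1) = 2*cos(2*pi*4*1/9) = -2*cos(pi/9)

Reasoning: rho_4(r^1) is rotation by angle 2*pi*4*1/9, whose trace is 2*cos(2*pi*4*1/9) = -2*cos(pi/9).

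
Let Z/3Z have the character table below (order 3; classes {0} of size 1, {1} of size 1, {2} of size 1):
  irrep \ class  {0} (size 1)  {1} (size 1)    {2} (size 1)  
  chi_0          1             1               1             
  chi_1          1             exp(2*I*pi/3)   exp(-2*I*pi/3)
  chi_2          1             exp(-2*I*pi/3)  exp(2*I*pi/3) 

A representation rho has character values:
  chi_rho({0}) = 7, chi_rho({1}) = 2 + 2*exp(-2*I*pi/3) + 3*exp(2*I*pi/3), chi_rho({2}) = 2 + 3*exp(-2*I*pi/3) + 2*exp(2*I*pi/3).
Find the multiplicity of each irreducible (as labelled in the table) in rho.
Multiplicities: chi_0: 2, chi_1: 3, chi_2: 2.

Proof sketch: Use <chi_rho, chi> = (1/|G|) sum_C |C| * chi_rho(C) * conj(chi(C)) with |G| = 3 for each irreducible chi in the table:
  <chi_rho, chi_0> = (1/3)[1*(7)*conj(1) + 1*(2 + 2*exp(-2*I*pi/3) + 3*exp(2*I*pi/3))*conj(1) + 1*(2 + 3*exp(-2*I*pi/3) + 2*exp(2*I*pi/3))*conj(1)]
      = (1/3)[(7) + (2 + 2*exp(-2*I*pi/3) + 3*exp(2*I*pi/3)) + (2 + 3*exp(-2*I*pi/3) + 2*exp(2*I*pi/3))] = 6/3 = 2
  <chi_rho, chi_1> = (1/3)[1*(7)*conj(1) + 1*(2 + 2*exp(-2*I*pi/3) + 3*exp(2*I*pi/3))*conj(exp(2*I*pi/3)) + 1*(2 + 3*exp(-2*I*pi/3) + 2*exp(2*I*pi/3))*conj(exp(-2*I*pi/3))]
      = (1/3)[(7) + (1) + (1)] = 9/3 = 3
  <chi_rho, chi_2> = (1/3)[1*(7)*conj(1) + 1*(2 + 2*exp(-2*I*pi/3) + 3*exp(2*I*pi/3))*conj(exp(-2*I*pi/3)) + 1*(2 + 3*exp(-2*I*pi/3) + 2*exp(2*I*pi/3))*conj(exp(2*I*pi/3))]
      = (1/3)[(7) + (2 + 3*exp(-2*I*pi/3) + 2*exp(2*I*pi/3)) + (2 + 2*exp(-2*I*pi/3) + 3*exp(2*I*pi/3))] = 6/3 = 2
(Exp terms are combined using exp(i*s)*conj(exp(i*t)) = exp(i*(s-t)), and sums of them are collapsed using the identity that for every m > 1 the m distinct m-th roots of unity sum to 0, e.g. 1 + exp(2*I*pi/3) + exp(-2*I*pi/3) = 0.)
Dimension check: dim(rho) = sum (mult * dim) = 2*1 + 3*1 + 2*1 = 7 = chi_rho(e) = 7.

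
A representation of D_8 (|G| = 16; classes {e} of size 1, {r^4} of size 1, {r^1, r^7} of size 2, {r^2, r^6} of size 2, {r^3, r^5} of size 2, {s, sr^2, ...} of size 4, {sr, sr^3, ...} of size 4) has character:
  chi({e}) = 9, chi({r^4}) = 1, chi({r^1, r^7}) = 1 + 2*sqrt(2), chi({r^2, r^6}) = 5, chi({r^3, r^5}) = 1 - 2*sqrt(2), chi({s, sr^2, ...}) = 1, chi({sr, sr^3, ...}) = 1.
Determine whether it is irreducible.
Not irreducible (reducible): <chi, chi> = 11 > 1.

Argument: <chi, chi> = (1/|G|) sum_C |C| * |chi(C)|^2 = (1/16)[1*|9|^2 + 1*|1|^2 + 2*|1 + 2*sqrt(2)|^2 + 2*|5|^2 + 2*|1 - 2*sqrt(2)|^2 + 4*|1|^2 + 4*|1|^2]
  = (1/16)[(81) + (1) + (8*sqrt(2) + 18) + (50) + (18 - 8*sqrt(2)) + (4) + (4)] = 176/16 = 11.
A character is irreducible iff <chi, chi> = 1, so this representation is reducible.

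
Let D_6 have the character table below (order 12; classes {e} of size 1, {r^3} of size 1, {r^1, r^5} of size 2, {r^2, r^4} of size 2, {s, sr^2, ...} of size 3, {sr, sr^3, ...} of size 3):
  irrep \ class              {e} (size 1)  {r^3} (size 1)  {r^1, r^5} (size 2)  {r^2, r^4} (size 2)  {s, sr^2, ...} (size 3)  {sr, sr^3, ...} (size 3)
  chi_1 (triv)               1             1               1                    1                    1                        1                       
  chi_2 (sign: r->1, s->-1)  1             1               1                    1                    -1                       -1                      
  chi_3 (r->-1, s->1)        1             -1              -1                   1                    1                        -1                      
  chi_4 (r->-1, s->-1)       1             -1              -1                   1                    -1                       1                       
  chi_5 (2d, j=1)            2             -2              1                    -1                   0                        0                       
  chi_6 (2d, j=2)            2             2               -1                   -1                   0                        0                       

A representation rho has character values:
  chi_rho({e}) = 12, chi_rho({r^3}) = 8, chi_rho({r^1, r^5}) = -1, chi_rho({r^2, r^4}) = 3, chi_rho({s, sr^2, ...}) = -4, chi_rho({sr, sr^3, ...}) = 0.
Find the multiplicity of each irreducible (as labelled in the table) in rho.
Multiplicities: chi_1: 1, chi_2: 3, chi_3: 0, chi_4: 2, chi_5: 0, chi_6: 3.

Derivation: Use <chi_rho, chi> = (1/|G|) sum_C |C| * chi_rho(C) * conj(chi(C)) with |G| = 12 for each irreducible chi in the table:
  <chi_rho, chi_1> = (1/12)[1*(12)*conj(1) + 1*(8)*conj(1) + 2*(-1)*conj(1) + 2*(3)*conj(1) + 3*(-4)*conj(1) + 3*(0)*conj(1)]
      = (1/12)[(12) + (8) + (-2) + (6) + (-12) + (0)] = 12/12 = 1
  <chi_rho, chi_2> = (1/12)[1*(12)*conj(1) + 1*(8)*conj(1) + 2*(-1)*conj(1) + 2*(3)*conj(1) + 3*(-4)*conj(-1) + 3*(0)*conj(-1)]
      = (1/12)[(12) + (8) + (-2) + (6) + (12) + (0)] = 36/12 = 3
  <chi_rho, chi_3> = (1/12)[1*(12)*conj(1) + 1*(8)*conj(-1) + 2*(-1)*conj(-1) + 2*(3)*conj(1) + 3*(-4)*conj(1) + 3*(0)*conj(-1)]
      = (1/12)[(12) + (-8) + (2) + (6) + (-12) + (0)] = 0/12 = 0
  <chi_rho, chi_4> = (1/12)[1*(12)*conj(1) + 1*(8)*conj(-1) + 2*(-1)*conj(-1) + 2*(3)*conj(1) + 3*(-4)*conj(-1) + 3*(0)*conj(1)]
      = (1/12)[(12) + (-8) + (2) + (6) + (12) + (0)] = 24/12 = 2
  <chi_rho, chi_5> = (1/12)[1*(12)*conj(2) + 1*(8)*conj(-2) + 2*(-1)*conj(1) + 2*(3)*conj(-1) + 3*(-4)*conj(0) + 3*(0)*conj(0)]
      = (1/12)[(24) + (-16) + (-2) + (-6) + (0) + (0)] = 0/12 = 0
  <chi_rho, chi_6> = (1/12)[1*(12)*conj(2) + 1*(8)*conj(2) + 2*(-1)*conj(-1) + 2*(3)*conj(-1) + 3*(-4)*conj(0) + 3*(0)*conj(0)]
      = (1/12)[(24) + (16) + (2) + (-6) + (0) + (0)] = 36/12 = 3
Dimension check: dim(rho) = sum (mult * dim) = 1*1 + 3*1 + 0*1 + 2*1 + 0*2 + 3*2 = 12 = chi_rho(e) = 12.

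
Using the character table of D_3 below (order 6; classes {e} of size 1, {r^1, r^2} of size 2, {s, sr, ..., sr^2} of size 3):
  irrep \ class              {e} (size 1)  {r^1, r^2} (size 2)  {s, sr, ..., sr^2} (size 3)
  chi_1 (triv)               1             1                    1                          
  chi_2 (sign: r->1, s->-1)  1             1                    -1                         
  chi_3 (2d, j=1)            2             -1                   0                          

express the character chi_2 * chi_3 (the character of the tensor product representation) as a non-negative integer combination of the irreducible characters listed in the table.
chi_2 tensor chi_3 = chi_3 (all other irreducibles have multiplicity 0).

The character of a tensor product is the pointwise product (chi_2 * chi_3)(C) = chi_2(C) * chi_3(C):
  {e}: (1)*(2), {r^1, r^2}: (1)*(-1), {s, sr, ..., sr^2}: (-1)*(0)
so (chi_2 * chi_3) takes values
  {e} -> 2, {r^1, r^2} -> -1, {s, sr, ..., sr^2} -> 0.
Now take the inner product of this character with each irreducible chi from the table, <chi_2*chi_3, chi> = (1/6) sum_C |C| (chi_2*chi_3)(C) conj(chi(C)):
  <chi_2*chi_3, chi_1> = (1/6)[1*(2)*conj(1) + 2*(-1)*conj(1) + 3*(0)*conj(1)]
      = (1/6)[(2) + (-2) + (0)] = 0/6 = 0
  <chi_2*chi_3, chi_2> = (1/6)[1*(2)*conj(1) + 2*(-1)*conj(1) + 3*(0)*conj(-1)]
      = (1/6)[(2) + (-2) + (0)] = 0/6 = 0
  <chi_2*chi_3, chi_3> = (1/6)[1*(2)*conj(2) + 2*(-1)*conj(-1) + 3*(0)*conj(0)]
      = (1/6)[(4) + (2) + (0)] = 6/6 = 1
Hence the multiplicities are chi_3: 1. Dimension check: dim(chi_2)*dim(chi_3) = 1*2 = 2 and sum (mult * dim) = 1*2 = 2.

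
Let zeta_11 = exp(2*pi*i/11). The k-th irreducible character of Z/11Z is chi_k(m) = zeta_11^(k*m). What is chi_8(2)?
chi_8(2) = zeta_11^16 = exp(10*I*pi/11)

Details: chi_8(2) = zeta_11^(8*2) = zeta_11^16. Since zeta_11^11 = 1, this equals zeta_11^5 = exp(2*pi*i*5/11) = exp(10*I*pi/11).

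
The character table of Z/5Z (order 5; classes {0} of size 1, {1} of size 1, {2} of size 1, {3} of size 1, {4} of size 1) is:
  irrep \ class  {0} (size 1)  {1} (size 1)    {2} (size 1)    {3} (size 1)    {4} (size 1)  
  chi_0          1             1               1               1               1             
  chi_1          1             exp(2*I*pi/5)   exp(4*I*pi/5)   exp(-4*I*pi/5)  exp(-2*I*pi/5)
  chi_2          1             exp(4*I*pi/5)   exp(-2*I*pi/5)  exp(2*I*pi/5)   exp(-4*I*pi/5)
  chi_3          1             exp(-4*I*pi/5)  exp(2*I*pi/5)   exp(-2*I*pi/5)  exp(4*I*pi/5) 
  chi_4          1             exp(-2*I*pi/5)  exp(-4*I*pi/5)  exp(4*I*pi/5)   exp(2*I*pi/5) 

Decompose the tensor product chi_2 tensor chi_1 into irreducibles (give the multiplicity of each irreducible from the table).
chi_2 tensor chi_1 = chi_3 (all other irreducibles have multiplicity 0).

Details: The character of a tensor product is the pointwise product (chi_2 * chi_1)(C) = chi_2(C) * chi_1(C):
  {0}: (1)*(1), {1}: (exp(4*I*pi/5))*(exp(2*I*pi/5)), {2}: (exp(-2*I*pi/5))*(exp(4*I*pi/5)), {3}: (exp(2*I*pi/5))*(exp(-4*I*pi/5)), {4}: (exp(-4*I*pi/5))*(exp(-2*I*pi/5))
so (chi_2 * chi_1) takes values
  {0} -> 1, {1} -> exp(-4*I*pi/5), {2} -> exp(2*I*pi/5), {3} -> exp(-2*I*pi/5), {4} -> exp(4*I*pi/5).
Now take the inner product of this character with each irreducible chi from the table, <chi_2*chi_1, chi> = (1/5) sum_C |C| (chi_2*chi_1)(C) conj(chi(C)):
  <chi_2*chi_1, chi_0> = (1/5)[1*(1)*conj(1) + 1*(exp(-4*I*pi/5))*conj(1) + 1*(exp(2*I*pi/5))*conj(1) + 1*(exp(-2*I*pi/5))*conj(1) + 1*(exp(4*I*pi/5))*conj(1)]
      = (1/5)[(1) + (exp(-4*I*pi/5)) + (exp(2*I*pi/5)) + (exp(-2*I*pi/5)) + (exp(4*I*pi/5))] = 0/5 = 0
  <chi_2*chi_1, chi_1> = (1/5)[1*(1)*conj(1) + 1*(exp(-4*I*pi/5))*conj(exp(2*I*pi/5)) + 1*(exp(2*I*pi/5))*conj(exp(4*I*pi/5)) + 1*(exp(-2*I*pi/5))*conj(exp(-4*I*pi/5)) + 1*(exp(4*I*pi/5))*conj(exp(-2*I*pi/5))]
      = (1/5)[(1) + (exp(4*I*pi/5)) + (exp(-2*I*pi/5)) + (exp(2*I*pi/5)) + (exp(-4*I*pi/5))] = 0/5 = 0
  <chi_2*chi_1, chi_2> = (1/5)[1*(1)*conj(1) + 1*(exp(-4*I*pi/5))*conj(exp(4*I*pi/5)) + 1*(exp(2*I*pi/5))*conj(exp(-2*I*pi/5)) + 1*(exp(-2*I*pi/5))*conj(exp(2*I*pi/5)) + 1*(exp(4*I*pi/5))*conj(exp(-4*I*pi/5))]
      = (1/5)[(1) + (exp(2*I*pi/5)) + (exp(4*I*pi/5)) + (exp(-4*I*pi/5)) + (exp(-2*I*pi/5))] = 0/5 = 0
  <chi_2*chi_1, chi_3> = (1/5)[1*(1)*conj(1) + 1*(exp(-4*I*pi/5))*conj(exp(-4*I*pi/5)) + 1*(exp(2*I*pi/5))*conj(exp(2*I*pi/5)) + 1*(exp(-2*I*pi/5))*conj(exp(-2*I*pi/5)) + 1*(exp(4*I*pi/5))*conj(exp(4*I*pi/5))]
      = (1/5)[(1) + (1) + (1) + (1) + (1)] = 5/5 = 1
  <chi_2*chi_1, chi_4> = (1/5)[1*(1)*conj(1) + 1*(exp(-4*I*pi/5))*conj(exp(-2*I*pi/5)) + 1*(exp(2*I*pi/5))*conj(exp(-4*I*pi/5)) + 1*(exp(-2*I*pi/5))*conj(exp(4*I*pi/5)) + 1*(exp(4*I*pi/5))*conj(exp(2*I*pi/5))]
      = (1/5)[(1) + (exp(-2*I*pi/5)) + (exp(-4*I*pi/5)) + (exp(4*I*pi/5)) + (exp(2*I*pi/5))] = 0/5 = 0
(Exp terms are combined using exp(i*s)*conj(exp(i*t)) = exp(i*(s-t)), and sums of them are collapsed using the identity that for every m > 1 the m distinct m-th roots of unity sum to 0, e.g. 1 + exp(2*I*pi/3) + exp(-2*I*pi/3) = 0.)
Hence the multiplicities are chi_3: 1. Dimension check: dim(chi_2)*dim(chi_1) = 1*1 = 1 and sum (mult * dim) = 1*1 = 1.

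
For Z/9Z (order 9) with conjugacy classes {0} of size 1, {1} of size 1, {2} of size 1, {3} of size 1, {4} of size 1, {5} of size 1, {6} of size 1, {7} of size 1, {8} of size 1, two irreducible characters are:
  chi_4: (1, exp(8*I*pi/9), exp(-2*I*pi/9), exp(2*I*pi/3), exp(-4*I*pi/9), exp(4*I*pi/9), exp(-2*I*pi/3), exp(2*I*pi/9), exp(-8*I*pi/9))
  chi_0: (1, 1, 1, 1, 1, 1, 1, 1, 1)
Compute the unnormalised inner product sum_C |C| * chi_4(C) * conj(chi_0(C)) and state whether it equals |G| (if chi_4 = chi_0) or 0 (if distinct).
Sum = 0; so <chi_4, chi_0> = 0 (distinct irreducibles are orthogonal).

Reasoning: Compute term by term over conjugacy classes (|C| * chi_4(C) * conj(chi_0(C))):
  1*(1)*conj(1) + 1*(exp(8*I*pi/9))*conj(1) + 1*(exp(-2*I*pi/9))*conj(1) + 1*(exp(2*I*pi/3))*conj(1) + 1*(exp(-4*I*pi/9))*conj(1) + 1*(exp(4*I*pi/9))*conj(1) + 1*(exp(-2*I*pi/3))*conj(1) + 1*(exp(2*I*pi/9))*conj(1) + 1*(exp(-8*I*pi/9))*conj(1)
  = (1) + (exp(8*I*pi/9)) + (exp(-2*I*pi/9)) + (exp(2*I*pi/3)) + (exp(-4*I*pi/9)) + (exp(4*I*pi/9)) + (exp(-2*I*pi/3)) + (exp(2*I*pi/9)) + (exp(-8*I*pi/9))
  = 0.
(Exp terms are combined using exp(i*s)*conj(exp(i*t)) = exp(i*(s-t)), and sums of them are collapsed using the identity that for every m > 1 the m distinct m-th roots of unity sum to 0, e.g. 1 + exp(2*I*pi/3) + exp(-2*I*pi/3) = 0.)
Dividing by |G| = 9 gives 0/9 = 0, matching the row-orthogonality relation <chi_4, chi_0> = [chi_4 = chi_0].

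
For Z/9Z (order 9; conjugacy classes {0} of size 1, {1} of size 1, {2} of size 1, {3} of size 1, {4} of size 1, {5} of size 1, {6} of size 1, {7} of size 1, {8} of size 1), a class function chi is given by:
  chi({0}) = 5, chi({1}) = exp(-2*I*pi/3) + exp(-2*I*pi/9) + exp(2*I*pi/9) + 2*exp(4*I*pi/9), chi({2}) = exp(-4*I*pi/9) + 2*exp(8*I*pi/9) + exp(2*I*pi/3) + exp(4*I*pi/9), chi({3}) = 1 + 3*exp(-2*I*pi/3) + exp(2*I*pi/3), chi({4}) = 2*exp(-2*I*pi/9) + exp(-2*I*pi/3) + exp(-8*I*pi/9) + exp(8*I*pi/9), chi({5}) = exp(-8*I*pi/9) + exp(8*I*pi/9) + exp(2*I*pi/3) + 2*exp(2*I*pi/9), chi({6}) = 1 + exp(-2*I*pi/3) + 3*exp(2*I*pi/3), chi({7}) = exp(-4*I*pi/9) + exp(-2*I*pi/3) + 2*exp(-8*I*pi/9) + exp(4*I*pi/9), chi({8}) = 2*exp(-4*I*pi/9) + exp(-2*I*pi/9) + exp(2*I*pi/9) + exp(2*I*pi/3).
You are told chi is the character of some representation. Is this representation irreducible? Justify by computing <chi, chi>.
Not irreducible (reducible): <chi, chi> = 7 > 1.

Reasoning: <chi, chi> = (1/|G|) sum_C |C| * |chi(C)|^2 = (1/9)[1*|5|^2 + 1*|exp(-2*I*pi/3) + exp(-2*I*pi/9) + exp(2*I*pi/9) + 2*exp(4*I*pi/9)|^2 + 1*|exp(-4*I*pi/9) + 2*exp(8*I*pi/9) + exp(2*I*pi/3) + exp(4*I*pi/9)|^2 + 1*|1 + 3*exp(-2*I*pi/3) + exp(2*I*pi/3)|^2 + 1*|2*exp(-2*I*pi/9) + exp(-2*I*pi/3) + exp(-8*I*pi/9) + exp(8*I*pi/9)|^2 + 1*|exp(-8*I*pi/9) + exp(8*I*pi/9) + exp(2*I*pi/3) + 2*exp(2*I*pi/9)|^2 + 1*|1 + exp(-2*I*pi/3) + 3*exp(2*I*pi/3)|^2 + 1*|exp(-4*I*pi/9) + exp(-2*I*pi/3) + 2*exp(-8*I*pi/9) + exp(4*I*pi/9)|^2 + 1*|2*exp(-4*I*pi/9) + exp(-2*I*pi/9) + exp(2*I*pi/9) + exp(2*I*pi/3)|^2]
  = (1/9)[(25) + (7 + 2*exp(-4*I*pi/9) + 2*exp(-2*I*pi/3) + 2*exp(-2*I*pi/9) + 3*exp(-8*I*pi/9) + 3*exp(8*I*pi/9) + 2*exp(2*I*pi/9) + 2*exp(2*I*pi/3) + 2*exp(4*I*pi/9)) + (7 + 2*exp(-4*I*pi/9) + 3*exp(-2*I*pi/9) + 2*exp(-2*I*pi/3) + 2*exp(-8*I*pi/9) + 2*exp(8*I*pi/9) + 2*exp(2*I*pi/3) + 3*exp(2*I*pi/9) + 2*exp(4*I*pi/9)) + (4) + (7 + 3*exp(-4*I*pi/9) + 2*exp(-2*I*pi/3) + 2*exp(-2*I*pi/9) + 2*exp(-8*I*pi/9) + 2*exp(8*I*pi/9) + 2*exp(2*I*pi/9) + 2*exp(2*I*pi/3) + 3*exp(4*I*pi/9)) + (7 + 3*exp(-4*I*pi/9) + 2*exp(-2*I*pi/3) + 2*exp(-2*I*pi/9) + 2*exp(-8*I*pi/9) + 2*exp(8*I*pi/9) + 2*exp(2*I*pi/9) + 2*exp(2*I*pi/3) + 3*exp(4*I*pi/9)) + (4) + (7 + 2*exp(-4*I*pi/9) + 3*exp(-2*I*pi/9) + 2*exp(-2*I*pi/3) + 2*exp(-8*I*pi/9) + 2*exp(8*I*pi/9) + 2*exp(2*I*pi/3) + 3*exp(2*I*pi/9) + 2*exp(4*I*pi/9)) + (7 + 2*exp(-4*I*pi/9) + 2*exp(-2*I*pi/3) + 2*exp(-2*I*pi/9) + 3*exp(-8*I*pi/9) + 3*exp(8*I*pi/9) + 2*exp(2*I*pi/9) + 2*exp(2*I*pi/3) + 2*exp(4*I*pi/9))] = 63/9 = 7.
(Exp terms are combined using exp(i*s)*conj(exp(i*t)) = exp(i*(s-t)), and sums of them are collapsed using the identity that for every m > 1 the m distinct m-th roots of unity sum to 0, e.g. 1 + exp(2*I*pi/3) + exp(-2*I*pi/3) = 0.)
A character is irreducible iff <chi, chi> = 1, so this representation is reducible.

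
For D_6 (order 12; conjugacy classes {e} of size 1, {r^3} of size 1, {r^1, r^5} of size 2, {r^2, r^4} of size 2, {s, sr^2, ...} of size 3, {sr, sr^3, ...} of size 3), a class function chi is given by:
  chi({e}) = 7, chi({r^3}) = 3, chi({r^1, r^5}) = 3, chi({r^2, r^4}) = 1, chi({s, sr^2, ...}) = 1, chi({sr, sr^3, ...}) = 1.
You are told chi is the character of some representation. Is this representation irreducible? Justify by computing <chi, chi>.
Not irreducible (reducible): <chi, chi> = 7 > 1.

Why: <chi, chi> = (1/|G|) sum_C |C| * |chi(C)|^2 = (1/12)[1*|7|^2 + 1*|3|^2 + 2*|3|^2 + 2*|1|^2 + 3*|1|^2 + 3*|1|^2]
  = (1/12)[(49) + (9) + (18) + (2) + (3) + (3)] = 84/12 = 7.
A character is irreducible iff <chi, chi> = 1, so this representation is reducible.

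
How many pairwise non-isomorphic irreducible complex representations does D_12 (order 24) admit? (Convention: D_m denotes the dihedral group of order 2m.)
9

Derivation: The number of irreducible complex representations of a finite group equals its number of conjugacy classes. D_12 has 9 conjugacy classes (n/2 + 3 for n even), so D_12 (order 24) has exactly 9 irreducible complex representations.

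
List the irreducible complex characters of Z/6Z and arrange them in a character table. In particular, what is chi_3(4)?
Character table of Z/6Z (irreps indexed chi_0,...,chi_5 with chi_k(m) = zeta_6^(k*m), zeta_6 = exp(2*pi*i/6)):
  irrep \ class  {0} (size 1)  {1} (size 1)    {2} (size 1)    {3} (size 1)  {4} (size 1)    {5} (size 1)  
  chi_0          1             1               1               1             1               1             
  chi_1          1             exp(I*pi/3)     exp(2*I*pi/3)   -1            exp(-2*I*pi/3)  exp(-I*pi/3)  
  chi_2          1             exp(2*I*pi/3)   exp(-2*I*pi/3)  1             exp(2*I*pi/3)   exp(-2*I*pi/3)
  chi_3          1             -1              1               -1            1               -1            
  chi_4          1             exp(-2*I*pi/3)  exp(2*I*pi/3)   1             exp(-2*I*pi/3)  exp(2*I*pi/3) 
  chi_5          1             exp(-I*pi/3)    exp(-2*I*pi/3)  -1            exp(2*I*pi/3)   exp(I*pi/3)   

Spot check: chi_3(4) = zeta_6^(3*4) = zeta_6^12 = 1.

Explanation: Z/6Z is abelian, so all 6 irreducible complex representations are 1-dimensional. They are given by chi_k(m) = zeta_6^(k*m) for k = 0,...,5. Row orthogonality: sum_m chi_k(m) conj(chi_l(m)) = 6 * [k = l].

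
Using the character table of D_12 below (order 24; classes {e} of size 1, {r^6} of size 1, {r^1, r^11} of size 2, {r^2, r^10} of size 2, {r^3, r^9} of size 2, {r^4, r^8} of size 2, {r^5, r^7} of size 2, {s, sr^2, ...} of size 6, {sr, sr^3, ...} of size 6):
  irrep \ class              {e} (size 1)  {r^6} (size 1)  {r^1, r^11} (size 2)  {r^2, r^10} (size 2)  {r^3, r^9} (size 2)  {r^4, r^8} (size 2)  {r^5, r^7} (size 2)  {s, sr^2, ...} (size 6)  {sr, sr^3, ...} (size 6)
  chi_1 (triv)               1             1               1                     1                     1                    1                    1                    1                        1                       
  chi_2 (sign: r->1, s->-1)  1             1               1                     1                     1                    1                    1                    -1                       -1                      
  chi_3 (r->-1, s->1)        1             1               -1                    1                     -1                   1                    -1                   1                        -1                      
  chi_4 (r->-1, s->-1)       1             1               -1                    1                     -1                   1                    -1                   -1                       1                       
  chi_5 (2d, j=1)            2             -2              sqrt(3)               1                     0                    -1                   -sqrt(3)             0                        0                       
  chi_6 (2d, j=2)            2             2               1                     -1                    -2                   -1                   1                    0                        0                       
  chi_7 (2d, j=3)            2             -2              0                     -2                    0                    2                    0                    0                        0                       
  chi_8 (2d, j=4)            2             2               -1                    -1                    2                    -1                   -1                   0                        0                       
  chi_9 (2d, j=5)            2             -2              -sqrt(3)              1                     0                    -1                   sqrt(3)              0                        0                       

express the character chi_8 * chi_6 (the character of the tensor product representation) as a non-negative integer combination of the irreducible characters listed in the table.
chi_8 tensor chi_6 = chi_3 + chi_4 + chi_6 (all other irreducibles have multiplicity 0).

Working: The character of a tensor product is the pointwise product (chi_8 * chi_6)(C) = chi_8(C) * chi_6(C):
  {e}: (2)*(2), {r^6}: (2)*(2), {r^1, r^11}: (-1)*(1), {r^2, r^10}: (-1)*(-1), {r^3, r^9}: (2)*(-2), {r^4, r^8}: (-1)*(-1), {r^5, r^7}: (-1)*(1), {s, sr^2, ...}: (0)*(0), {sr, sr^3, ...}: (0)*(0)
so (chi_8 * chi_6) takes values
  {e} -> 4, {r^6} -> 4, {r^1, r^11} -> -1, {r^2, r^10} -> 1, {r^3, r^9} -> -4, {r^4, r^8} -> 1, {r^5, r^7} -> -1, {s, sr^2, ...} -> 0, {sr, sr^3, ...} -> 0.
Now take the inner product of this character with each irreducible chi from the table, <chi_8*chi_6, chi> = (1/24) sum_C |C| (chi_8*chi_6)(C) conj(chi(C)):
  <chi_8*chi_6, chi_1> = (1/24)[1*(4)*conj(1) + 1*(4)*conj(1) + 2*(-1)*conj(1) + 2*(1)*conj(1) + 2*(-4)*conj(1) + 2*(1)*conj(1) + 2*(-1)*conj(1) + 6*(0)*conj(1) + 6*(0)*conj(1)]
      = (1/24)[(4) + (4) + (-2) + (2) + (-8) + (2) + (-2) + (0) + (0)] = 0/24 = 0
  <chi_8*chi_6, chi_2> = (1/24)[1*(4)*conj(1) + 1*(4)*conj(1) + 2*(-1)*conj(1) + 2*(1)*conj(1) + 2*(-4)*conj(1) + 2*(1)*conj(1) + 2*(-1)*conj(1) + 6*(0)*conj(-1) + 6*(0)*conj(-1)]
      = (1/24)[(4) + (4) + (-2) + (2) + (-8) + (2) + (-2) + (0) + (0)] = 0/24 = 0
  <chi_8*chi_6, chi_3> = (1/24)[1*(4)*conj(1) + 1*(4)*conj(1) + 2*(-1)*conj(-1) + 2*(1)*conj(1) + 2*(-4)*conj(-1) + 2*(1)*conj(1) + 2*(-1)*conj(-1) + 6*(0)*conj(1) + 6*(0)*conj(-1)]
      = (1/24)[(4) + (4) + (2) + (2) + (8) + (2) + (2) + (0) + (0)] = 24/24 = 1
  <chi_8*chi_6, chi_4> = (1/24)[1*(4)*conj(1) + 1*(4)*conj(1) + 2*(-1)*conj(-1) + 2*(1)*conj(1) + 2*(-4)*conj(-1) + 2*(1)*conj(1) + 2*(-1)*conj(-1) + 6*(0)*conj(-1) + 6*(0)*conj(1)]
      = (1/24)[(4) + (4) + (2) + (2) + (8) + (2) + (2) + (0) + (0)] = 24/24 = 1
  <chi_8*chi_6, chi_5> = (1/24)[1*(4)*conj(2) + 1*(4)*conj(-2) + 2*(-1)*conj(sqrt(3)) + 2*(1)*conj(1) + 2*(-4)*conj(0) + 2*(1)*conj(-1) + 2*(-1)*conj(-sqrt(3)) + 6*(0)*conj(0) + 6*(0)*conj(0)]
      = (1/24)[(8) + (-8) + (-2*sqrt(3)) + (2) + (0) + (-2) + (2*sqrt(3)) + (0) + (0)] = 0/24 = 0
  <chi_8*chi_6, chi_6> = (1/24)[1*(4)*conj(2) + 1*(4)*conj(2) + 2*(-1)*conj(1) + 2*(1)*conj(-1) + 2*(-4)*conj(-2) + 2*(1)*conj(-1) + 2*(-1)*conj(1) + 6*(0)*conj(0) + 6*(0)*conj(0)]
      = (1/24)[(8) + (8) + (-2) + (-2) + (16) + (-2) + (-2) + (0) + (0)] = 24/24 = 1
  <chi_8*chi_6, chi_7> = (1/24)[1*(4)*conj(2) + 1*(4)*conj(-2) + 2*(-1)*conj(0) + 2*(1)*conj(-2) + 2*(-4)*conj(0) + 2*(1)*conj(2) + 2*(-1)*conj(0) + 6*(0)*conj(0) + 6*(0)*conj(0)]
      = (1/24)[(8) + (-8) + (0) + (-4) + (0) + (4) + (0) + (0) + (0)] = 0/24 = 0
  <chi_8*chi_6, chi_8> = (1/24)[1*(4)*conj(2) + 1*(4)*conj(2) + 2*(-1)*conj(-1) + 2*(1)*conj(-1) + 2*(-4)*conj(2) + 2*(1)*conj(-1) + 2*(-1)*conj(-1) + 6*(0)*conj(0) + 6*(0)*conj(0)]
      = (1/24)[(8) + (8) + (2) + (-2) + (-16) + (-2) + (2) + (0) + (0)] = 0/24 = 0
  <chi_8*chi_6, chi_9> = (1/24)[1*(4)*conj(2) + 1*(4)*conj(-2) + 2*(-1)*conj(-sqrt(3)) + 2*(1)*conj(1) + 2*(-4)*conj(0) + 2*(1)*conj(-1) + 2*(-1)*conj(sqrt(3)) + 6*(0)*conj(0) + 6*(0)*conj(0)]
      = (1/24)[(8) + (-8) + (2*sqrt(3)) + (2) + (0) + (-2) + (-2*sqrt(3)) + (0) + (0)] = 0/24 = 0
Hence the multiplicities are chi_3: 1, chi_4: 1, chi_6: 1. Dimension check: dim(chi_8)*dim(chi_6) = 2*2 = 4 and sum (mult * dim) = 1*1 + 1*1 + 1*2 = 4.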